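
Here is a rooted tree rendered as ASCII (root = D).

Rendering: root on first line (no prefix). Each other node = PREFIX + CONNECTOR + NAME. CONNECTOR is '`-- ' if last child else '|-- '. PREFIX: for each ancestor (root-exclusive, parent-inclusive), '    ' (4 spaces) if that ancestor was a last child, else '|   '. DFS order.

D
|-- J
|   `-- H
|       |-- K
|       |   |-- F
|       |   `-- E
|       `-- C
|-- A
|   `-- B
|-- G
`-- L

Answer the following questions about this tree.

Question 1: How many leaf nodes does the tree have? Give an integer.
Leaves (nodes with no children): B, C, E, F, G, L

Answer: 6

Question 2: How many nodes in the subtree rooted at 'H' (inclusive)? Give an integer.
Subtree rooted at H contains: C, E, F, H, K
Count = 5

Answer: 5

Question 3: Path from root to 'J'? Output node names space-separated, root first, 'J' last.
Walk down from root: D -> J

Answer: D J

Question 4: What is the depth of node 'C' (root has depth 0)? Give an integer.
Path from root to C: D -> J -> H -> C
Depth = number of edges = 3

Answer: 3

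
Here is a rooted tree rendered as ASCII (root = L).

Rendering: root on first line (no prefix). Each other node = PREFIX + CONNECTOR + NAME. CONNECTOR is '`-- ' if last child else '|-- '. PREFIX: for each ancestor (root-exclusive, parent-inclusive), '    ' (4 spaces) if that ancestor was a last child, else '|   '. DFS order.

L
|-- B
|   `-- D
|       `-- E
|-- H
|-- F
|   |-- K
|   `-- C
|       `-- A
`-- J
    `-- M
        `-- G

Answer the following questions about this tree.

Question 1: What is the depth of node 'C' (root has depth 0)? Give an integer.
Path from root to C: L -> F -> C
Depth = number of edges = 2

Answer: 2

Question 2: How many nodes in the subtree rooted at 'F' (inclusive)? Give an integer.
Subtree rooted at F contains: A, C, F, K
Count = 4

Answer: 4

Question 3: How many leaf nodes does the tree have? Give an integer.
Leaves (nodes with no children): A, E, G, H, K

Answer: 5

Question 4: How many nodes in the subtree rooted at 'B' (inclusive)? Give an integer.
Subtree rooted at B contains: B, D, E
Count = 3

Answer: 3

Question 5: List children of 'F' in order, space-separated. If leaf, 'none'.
Answer: K C

Derivation:
Node F's children (from adjacency): K, C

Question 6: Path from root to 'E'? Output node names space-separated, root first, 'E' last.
Answer: L B D E

Derivation:
Walk down from root: L -> B -> D -> E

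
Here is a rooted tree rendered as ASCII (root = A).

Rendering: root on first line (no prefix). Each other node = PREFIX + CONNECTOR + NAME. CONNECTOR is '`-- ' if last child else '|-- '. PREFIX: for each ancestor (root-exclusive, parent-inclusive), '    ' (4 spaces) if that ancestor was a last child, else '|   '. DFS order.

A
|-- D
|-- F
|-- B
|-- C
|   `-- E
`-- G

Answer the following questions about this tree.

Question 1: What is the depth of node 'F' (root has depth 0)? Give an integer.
Answer: 1

Derivation:
Path from root to F: A -> F
Depth = number of edges = 1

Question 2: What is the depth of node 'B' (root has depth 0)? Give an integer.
Answer: 1

Derivation:
Path from root to B: A -> B
Depth = number of edges = 1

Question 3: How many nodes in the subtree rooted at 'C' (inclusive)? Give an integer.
Subtree rooted at C contains: C, E
Count = 2

Answer: 2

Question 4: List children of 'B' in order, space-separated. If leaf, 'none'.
Answer: none

Derivation:
Node B's children (from adjacency): (leaf)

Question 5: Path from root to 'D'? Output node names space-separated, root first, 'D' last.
Answer: A D

Derivation:
Walk down from root: A -> D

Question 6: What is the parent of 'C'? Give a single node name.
Answer: A

Derivation:
Scan adjacency: C appears as child of A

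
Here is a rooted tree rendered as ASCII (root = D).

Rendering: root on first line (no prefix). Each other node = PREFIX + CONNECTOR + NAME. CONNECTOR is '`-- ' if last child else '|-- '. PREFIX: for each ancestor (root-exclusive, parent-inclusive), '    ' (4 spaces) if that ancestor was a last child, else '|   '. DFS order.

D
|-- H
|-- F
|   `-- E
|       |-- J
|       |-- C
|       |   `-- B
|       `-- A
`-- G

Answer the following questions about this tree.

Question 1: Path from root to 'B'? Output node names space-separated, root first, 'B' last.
Answer: D F E C B

Derivation:
Walk down from root: D -> F -> E -> C -> B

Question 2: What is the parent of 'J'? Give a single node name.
Answer: E

Derivation:
Scan adjacency: J appears as child of E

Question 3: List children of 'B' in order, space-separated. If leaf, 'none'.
Node B's children (from adjacency): (leaf)

Answer: none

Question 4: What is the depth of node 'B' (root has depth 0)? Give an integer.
Answer: 4

Derivation:
Path from root to B: D -> F -> E -> C -> B
Depth = number of edges = 4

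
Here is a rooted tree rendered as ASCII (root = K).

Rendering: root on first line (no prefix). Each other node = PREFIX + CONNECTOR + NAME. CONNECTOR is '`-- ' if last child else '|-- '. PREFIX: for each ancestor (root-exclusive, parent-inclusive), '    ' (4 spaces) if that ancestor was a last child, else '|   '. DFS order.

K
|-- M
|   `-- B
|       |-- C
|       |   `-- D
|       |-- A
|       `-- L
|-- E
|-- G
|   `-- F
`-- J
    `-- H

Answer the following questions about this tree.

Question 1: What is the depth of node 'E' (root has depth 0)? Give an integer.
Answer: 1

Derivation:
Path from root to E: K -> E
Depth = number of edges = 1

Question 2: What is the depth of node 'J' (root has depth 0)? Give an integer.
Path from root to J: K -> J
Depth = number of edges = 1

Answer: 1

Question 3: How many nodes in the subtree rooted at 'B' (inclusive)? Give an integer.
Subtree rooted at B contains: A, B, C, D, L
Count = 5

Answer: 5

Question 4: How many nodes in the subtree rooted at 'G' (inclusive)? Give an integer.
Subtree rooted at G contains: F, G
Count = 2

Answer: 2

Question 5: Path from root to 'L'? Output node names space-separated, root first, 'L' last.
Answer: K M B L

Derivation:
Walk down from root: K -> M -> B -> L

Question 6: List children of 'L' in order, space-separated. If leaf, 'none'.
Node L's children (from adjacency): (leaf)

Answer: none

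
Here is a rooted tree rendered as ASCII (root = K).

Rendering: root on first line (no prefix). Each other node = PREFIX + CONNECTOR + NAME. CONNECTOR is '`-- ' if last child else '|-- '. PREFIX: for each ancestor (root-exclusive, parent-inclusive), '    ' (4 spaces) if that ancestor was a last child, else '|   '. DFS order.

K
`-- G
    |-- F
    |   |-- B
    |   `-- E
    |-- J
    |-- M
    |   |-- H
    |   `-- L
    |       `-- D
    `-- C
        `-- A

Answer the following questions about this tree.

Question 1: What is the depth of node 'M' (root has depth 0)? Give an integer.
Path from root to M: K -> G -> M
Depth = number of edges = 2

Answer: 2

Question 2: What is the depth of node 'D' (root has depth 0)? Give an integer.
Path from root to D: K -> G -> M -> L -> D
Depth = number of edges = 4

Answer: 4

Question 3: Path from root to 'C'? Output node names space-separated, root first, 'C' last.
Walk down from root: K -> G -> C

Answer: K G C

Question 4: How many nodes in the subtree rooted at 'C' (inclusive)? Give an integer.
Answer: 2

Derivation:
Subtree rooted at C contains: A, C
Count = 2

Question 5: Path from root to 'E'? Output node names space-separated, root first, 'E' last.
Walk down from root: K -> G -> F -> E

Answer: K G F E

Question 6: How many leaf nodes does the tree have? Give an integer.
Leaves (nodes with no children): A, B, D, E, H, J

Answer: 6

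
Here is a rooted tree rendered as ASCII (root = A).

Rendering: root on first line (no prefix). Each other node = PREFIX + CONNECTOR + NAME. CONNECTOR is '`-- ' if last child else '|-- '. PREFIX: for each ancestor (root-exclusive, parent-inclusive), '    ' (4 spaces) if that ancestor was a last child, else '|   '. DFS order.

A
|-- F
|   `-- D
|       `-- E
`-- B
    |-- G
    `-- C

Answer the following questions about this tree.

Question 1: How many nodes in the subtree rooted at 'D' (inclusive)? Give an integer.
Answer: 2

Derivation:
Subtree rooted at D contains: D, E
Count = 2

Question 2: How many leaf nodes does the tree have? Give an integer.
Answer: 3

Derivation:
Leaves (nodes with no children): C, E, G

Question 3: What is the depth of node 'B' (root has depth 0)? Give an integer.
Path from root to B: A -> B
Depth = number of edges = 1

Answer: 1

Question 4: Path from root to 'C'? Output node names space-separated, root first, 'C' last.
Answer: A B C

Derivation:
Walk down from root: A -> B -> C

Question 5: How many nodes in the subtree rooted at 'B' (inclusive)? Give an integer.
Answer: 3

Derivation:
Subtree rooted at B contains: B, C, G
Count = 3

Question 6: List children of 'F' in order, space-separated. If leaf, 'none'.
Node F's children (from adjacency): D

Answer: D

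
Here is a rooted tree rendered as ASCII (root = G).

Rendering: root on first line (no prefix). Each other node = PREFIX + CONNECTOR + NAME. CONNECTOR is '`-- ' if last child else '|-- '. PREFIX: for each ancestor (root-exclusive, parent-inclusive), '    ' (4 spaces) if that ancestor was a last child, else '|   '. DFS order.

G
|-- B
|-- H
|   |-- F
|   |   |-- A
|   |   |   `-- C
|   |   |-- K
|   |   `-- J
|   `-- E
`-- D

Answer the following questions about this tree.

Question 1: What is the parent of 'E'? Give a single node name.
Answer: H

Derivation:
Scan adjacency: E appears as child of H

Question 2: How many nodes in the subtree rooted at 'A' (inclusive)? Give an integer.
Subtree rooted at A contains: A, C
Count = 2

Answer: 2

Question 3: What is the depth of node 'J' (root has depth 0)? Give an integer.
Path from root to J: G -> H -> F -> J
Depth = number of edges = 3

Answer: 3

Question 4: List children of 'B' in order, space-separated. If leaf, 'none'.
Answer: none

Derivation:
Node B's children (from adjacency): (leaf)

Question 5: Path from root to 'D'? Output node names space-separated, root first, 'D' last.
Answer: G D

Derivation:
Walk down from root: G -> D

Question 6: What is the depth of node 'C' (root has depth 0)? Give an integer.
Answer: 4

Derivation:
Path from root to C: G -> H -> F -> A -> C
Depth = number of edges = 4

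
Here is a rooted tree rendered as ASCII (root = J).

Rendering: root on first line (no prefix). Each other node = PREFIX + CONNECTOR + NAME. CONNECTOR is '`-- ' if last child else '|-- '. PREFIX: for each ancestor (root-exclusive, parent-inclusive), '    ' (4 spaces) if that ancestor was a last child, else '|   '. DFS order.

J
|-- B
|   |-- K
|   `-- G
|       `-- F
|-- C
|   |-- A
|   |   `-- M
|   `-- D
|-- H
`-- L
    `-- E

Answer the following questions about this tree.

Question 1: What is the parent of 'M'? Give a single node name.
Scan adjacency: M appears as child of A

Answer: A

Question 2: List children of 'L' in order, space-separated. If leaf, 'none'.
Answer: E

Derivation:
Node L's children (from adjacency): E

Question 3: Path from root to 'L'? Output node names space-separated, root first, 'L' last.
Answer: J L

Derivation:
Walk down from root: J -> L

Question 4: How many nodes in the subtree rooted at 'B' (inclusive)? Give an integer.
Answer: 4

Derivation:
Subtree rooted at B contains: B, F, G, K
Count = 4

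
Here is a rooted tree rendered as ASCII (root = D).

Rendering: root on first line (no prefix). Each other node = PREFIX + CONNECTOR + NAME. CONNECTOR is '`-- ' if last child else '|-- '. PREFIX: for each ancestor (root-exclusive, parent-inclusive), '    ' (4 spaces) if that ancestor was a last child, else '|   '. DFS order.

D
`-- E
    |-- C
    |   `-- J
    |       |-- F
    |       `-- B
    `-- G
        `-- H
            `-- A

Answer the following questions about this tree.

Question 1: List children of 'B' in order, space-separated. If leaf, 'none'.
Answer: none

Derivation:
Node B's children (from adjacency): (leaf)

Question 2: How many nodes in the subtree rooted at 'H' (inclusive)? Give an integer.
Answer: 2

Derivation:
Subtree rooted at H contains: A, H
Count = 2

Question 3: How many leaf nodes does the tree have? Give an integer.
Leaves (nodes with no children): A, B, F

Answer: 3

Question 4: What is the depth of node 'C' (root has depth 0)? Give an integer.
Path from root to C: D -> E -> C
Depth = number of edges = 2

Answer: 2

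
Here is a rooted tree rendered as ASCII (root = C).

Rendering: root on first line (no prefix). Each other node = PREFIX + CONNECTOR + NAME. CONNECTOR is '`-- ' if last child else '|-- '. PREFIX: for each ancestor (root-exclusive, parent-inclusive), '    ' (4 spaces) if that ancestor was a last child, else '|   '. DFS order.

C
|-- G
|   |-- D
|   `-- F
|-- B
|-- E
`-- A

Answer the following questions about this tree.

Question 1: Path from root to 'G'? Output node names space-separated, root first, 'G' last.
Answer: C G

Derivation:
Walk down from root: C -> G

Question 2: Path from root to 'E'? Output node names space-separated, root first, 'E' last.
Answer: C E

Derivation:
Walk down from root: C -> E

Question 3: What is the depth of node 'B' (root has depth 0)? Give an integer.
Answer: 1

Derivation:
Path from root to B: C -> B
Depth = number of edges = 1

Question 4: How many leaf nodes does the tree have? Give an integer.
Leaves (nodes with no children): A, B, D, E, F

Answer: 5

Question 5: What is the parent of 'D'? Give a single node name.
Answer: G

Derivation:
Scan adjacency: D appears as child of G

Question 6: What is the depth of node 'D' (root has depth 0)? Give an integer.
Answer: 2

Derivation:
Path from root to D: C -> G -> D
Depth = number of edges = 2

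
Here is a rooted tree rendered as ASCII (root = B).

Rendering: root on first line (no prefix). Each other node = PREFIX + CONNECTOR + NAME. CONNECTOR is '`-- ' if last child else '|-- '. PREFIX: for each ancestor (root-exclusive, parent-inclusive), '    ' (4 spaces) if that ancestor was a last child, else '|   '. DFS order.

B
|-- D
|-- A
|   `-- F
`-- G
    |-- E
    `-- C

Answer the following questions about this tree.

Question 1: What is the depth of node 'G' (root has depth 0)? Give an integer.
Path from root to G: B -> G
Depth = number of edges = 1

Answer: 1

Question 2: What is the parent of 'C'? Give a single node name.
Answer: G

Derivation:
Scan adjacency: C appears as child of G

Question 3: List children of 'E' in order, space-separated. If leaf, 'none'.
Node E's children (from adjacency): (leaf)

Answer: none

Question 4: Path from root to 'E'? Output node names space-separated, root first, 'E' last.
Answer: B G E

Derivation:
Walk down from root: B -> G -> E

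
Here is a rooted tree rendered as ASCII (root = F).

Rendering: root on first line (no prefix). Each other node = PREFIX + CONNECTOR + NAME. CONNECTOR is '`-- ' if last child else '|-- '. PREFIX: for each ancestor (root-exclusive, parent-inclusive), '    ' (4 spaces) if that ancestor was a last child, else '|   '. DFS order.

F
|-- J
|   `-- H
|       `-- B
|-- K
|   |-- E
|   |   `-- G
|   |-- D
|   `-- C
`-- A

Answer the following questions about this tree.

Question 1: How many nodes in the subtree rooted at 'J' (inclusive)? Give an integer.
Subtree rooted at J contains: B, H, J
Count = 3

Answer: 3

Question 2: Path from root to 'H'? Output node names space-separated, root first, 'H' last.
Answer: F J H

Derivation:
Walk down from root: F -> J -> H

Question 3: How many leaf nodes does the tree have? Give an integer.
Leaves (nodes with no children): A, B, C, D, G

Answer: 5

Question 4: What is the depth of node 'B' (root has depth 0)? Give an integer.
Path from root to B: F -> J -> H -> B
Depth = number of edges = 3

Answer: 3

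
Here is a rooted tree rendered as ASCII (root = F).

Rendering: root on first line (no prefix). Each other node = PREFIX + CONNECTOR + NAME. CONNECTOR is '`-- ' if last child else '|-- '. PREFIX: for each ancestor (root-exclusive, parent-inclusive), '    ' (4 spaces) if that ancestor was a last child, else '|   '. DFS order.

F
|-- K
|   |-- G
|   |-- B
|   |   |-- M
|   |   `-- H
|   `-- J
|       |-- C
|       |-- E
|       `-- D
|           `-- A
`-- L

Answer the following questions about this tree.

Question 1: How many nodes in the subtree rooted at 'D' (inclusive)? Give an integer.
Subtree rooted at D contains: A, D
Count = 2

Answer: 2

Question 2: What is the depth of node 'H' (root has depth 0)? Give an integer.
Answer: 3

Derivation:
Path from root to H: F -> K -> B -> H
Depth = number of edges = 3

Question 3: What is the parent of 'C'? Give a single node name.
Answer: J

Derivation:
Scan adjacency: C appears as child of J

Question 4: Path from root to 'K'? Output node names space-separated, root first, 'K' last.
Walk down from root: F -> K

Answer: F K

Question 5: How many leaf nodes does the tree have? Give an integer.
Answer: 7

Derivation:
Leaves (nodes with no children): A, C, E, G, H, L, M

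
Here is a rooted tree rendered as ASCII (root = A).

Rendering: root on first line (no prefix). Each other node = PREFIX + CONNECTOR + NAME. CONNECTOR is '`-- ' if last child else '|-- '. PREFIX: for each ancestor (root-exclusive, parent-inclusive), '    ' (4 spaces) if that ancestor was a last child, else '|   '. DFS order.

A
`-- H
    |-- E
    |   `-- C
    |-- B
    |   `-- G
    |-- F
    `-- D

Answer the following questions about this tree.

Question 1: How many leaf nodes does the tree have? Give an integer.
Leaves (nodes with no children): C, D, F, G

Answer: 4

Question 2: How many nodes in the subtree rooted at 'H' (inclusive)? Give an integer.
Subtree rooted at H contains: B, C, D, E, F, G, H
Count = 7

Answer: 7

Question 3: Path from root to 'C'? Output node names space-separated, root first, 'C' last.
Answer: A H E C

Derivation:
Walk down from root: A -> H -> E -> C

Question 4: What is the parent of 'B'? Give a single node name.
Scan adjacency: B appears as child of H

Answer: H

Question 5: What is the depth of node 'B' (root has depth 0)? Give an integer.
Answer: 2

Derivation:
Path from root to B: A -> H -> B
Depth = number of edges = 2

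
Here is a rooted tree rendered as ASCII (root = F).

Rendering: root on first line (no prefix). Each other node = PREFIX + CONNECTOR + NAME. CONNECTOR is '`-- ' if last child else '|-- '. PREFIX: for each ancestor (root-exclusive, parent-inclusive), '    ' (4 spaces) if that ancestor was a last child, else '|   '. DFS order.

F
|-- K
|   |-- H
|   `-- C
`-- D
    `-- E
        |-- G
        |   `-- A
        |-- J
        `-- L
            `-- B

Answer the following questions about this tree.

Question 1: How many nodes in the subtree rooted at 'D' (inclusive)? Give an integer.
Subtree rooted at D contains: A, B, D, E, G, J, L
Count = 7

Answer: 7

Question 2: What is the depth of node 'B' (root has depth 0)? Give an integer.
Answer: 4

Derivation:
Path from root to B: F -> D -> E -> L -> B
Depth = number of edges = 4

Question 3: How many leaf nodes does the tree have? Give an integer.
Leaves (nodes with no children): A, B, C, H, J

Answer: 5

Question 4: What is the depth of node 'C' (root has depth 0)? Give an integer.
Path from root to C: F -> K -> C
Depth = number of edges = 2

Answer: 2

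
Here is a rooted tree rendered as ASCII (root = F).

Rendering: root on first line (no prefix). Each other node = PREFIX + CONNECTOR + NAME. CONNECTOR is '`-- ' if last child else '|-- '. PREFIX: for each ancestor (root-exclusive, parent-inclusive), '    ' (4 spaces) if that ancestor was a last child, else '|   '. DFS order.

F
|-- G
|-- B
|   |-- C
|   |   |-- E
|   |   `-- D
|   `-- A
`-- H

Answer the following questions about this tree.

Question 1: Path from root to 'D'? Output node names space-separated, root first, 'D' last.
Answer: F B C D

Derivation:
Walk down from root: F -> B -> C -> D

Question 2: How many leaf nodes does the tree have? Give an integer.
Answer: 5

Derivation:
Leaves (nodes with no children): A, D, E, G, H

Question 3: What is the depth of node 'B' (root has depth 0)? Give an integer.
Path from root to B: F -> B
Depth = number of edges = 1

Answer: 1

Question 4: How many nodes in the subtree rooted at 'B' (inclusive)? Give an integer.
Answer: 5

Derivation:
Subtree rooted at B contains: A, B, C, D, E
Count = 5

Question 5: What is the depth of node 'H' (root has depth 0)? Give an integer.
Answer: 1

Derivation:
Path from root to H: F -> H
Depth = number of edges = 1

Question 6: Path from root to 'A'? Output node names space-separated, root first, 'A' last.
Walk down from root: F -> B -> A

Answer: F B A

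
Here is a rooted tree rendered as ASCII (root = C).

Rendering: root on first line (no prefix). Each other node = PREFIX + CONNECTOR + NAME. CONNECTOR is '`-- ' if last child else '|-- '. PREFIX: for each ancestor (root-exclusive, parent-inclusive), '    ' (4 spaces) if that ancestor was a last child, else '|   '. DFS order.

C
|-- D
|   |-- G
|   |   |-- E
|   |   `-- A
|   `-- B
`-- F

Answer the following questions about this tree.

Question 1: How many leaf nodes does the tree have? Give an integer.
Answer: 4

Derivation:
Leaves (nodes with no children): A, B, E, F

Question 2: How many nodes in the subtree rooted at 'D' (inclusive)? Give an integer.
Answer: 5

Derivation:
Subtree rooted at D contains: A, B, D, E, G
Count = 5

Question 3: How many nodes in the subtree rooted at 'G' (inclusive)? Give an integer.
Subtree rooted at G contains: A, E, G
Count = 3

Answer: 3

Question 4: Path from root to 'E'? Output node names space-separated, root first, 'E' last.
Walk down from root: C -> D -> G -> E

Answer: C D G E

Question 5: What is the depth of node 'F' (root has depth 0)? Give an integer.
Path from root to F: C -> F
Depth = number of edges = 1

Answer: 1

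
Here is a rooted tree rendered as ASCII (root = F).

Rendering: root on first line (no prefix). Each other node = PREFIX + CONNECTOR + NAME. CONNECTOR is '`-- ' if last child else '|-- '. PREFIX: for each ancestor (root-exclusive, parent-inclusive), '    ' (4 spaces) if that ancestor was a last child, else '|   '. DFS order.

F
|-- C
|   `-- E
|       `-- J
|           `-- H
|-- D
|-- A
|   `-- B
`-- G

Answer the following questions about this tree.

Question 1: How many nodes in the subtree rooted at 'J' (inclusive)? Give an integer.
Subtree rooted at J contains: H, J
Count = 2

Answer: 2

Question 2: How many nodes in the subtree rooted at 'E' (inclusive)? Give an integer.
Subtree rooted at E contains: E, H, J
Count = 3

Answer: 3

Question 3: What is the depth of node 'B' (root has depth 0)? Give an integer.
Answer: 2

Derivation:
Path from root to B: F -> A -> B
Depth = number of edges = 2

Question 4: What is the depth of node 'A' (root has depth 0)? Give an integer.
Answer: 1

Derivation:
Path from root to A: F -> A
Depth = number of edges = 1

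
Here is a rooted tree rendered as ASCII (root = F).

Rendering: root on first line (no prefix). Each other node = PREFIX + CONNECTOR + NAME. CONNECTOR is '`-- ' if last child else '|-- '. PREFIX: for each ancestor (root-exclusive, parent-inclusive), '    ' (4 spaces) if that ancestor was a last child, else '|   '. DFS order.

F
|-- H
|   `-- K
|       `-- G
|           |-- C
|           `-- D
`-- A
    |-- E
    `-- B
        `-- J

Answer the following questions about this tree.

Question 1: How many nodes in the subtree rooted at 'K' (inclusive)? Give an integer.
Answer: 4

Derivation:
Subtree rooted at K contains: C, D, G, K
Count = 4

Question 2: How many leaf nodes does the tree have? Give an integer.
Leaves (nodes with no children): C, D, E, J

Answer: 4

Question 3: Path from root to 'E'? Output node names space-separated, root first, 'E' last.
Walk down from root: F -> A -> E

Answer: F A E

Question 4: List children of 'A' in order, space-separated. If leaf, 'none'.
Node A's children (from adjacency): E, B

Answer: E B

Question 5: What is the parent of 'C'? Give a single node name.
Scan adjacency: C appears as child of G

Answer: G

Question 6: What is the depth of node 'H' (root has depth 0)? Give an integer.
Answer: 1

Derivation:
Path from root to H: F -> H
Depth = number of edges = 1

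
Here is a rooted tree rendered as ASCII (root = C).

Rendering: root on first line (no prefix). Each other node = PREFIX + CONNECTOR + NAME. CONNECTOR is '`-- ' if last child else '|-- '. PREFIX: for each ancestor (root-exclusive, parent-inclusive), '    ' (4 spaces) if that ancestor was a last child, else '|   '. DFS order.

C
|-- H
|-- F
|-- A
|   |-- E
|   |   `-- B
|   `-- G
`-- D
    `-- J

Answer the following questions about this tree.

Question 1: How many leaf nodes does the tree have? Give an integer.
Leaves (nodes with no children): B, F, G, H, J

Answer: 5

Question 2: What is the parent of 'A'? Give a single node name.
Scan adjacency: A appears as child of C

Answer: C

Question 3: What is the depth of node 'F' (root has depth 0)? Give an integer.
Answer: 1

Derivation:
Path from root to F: C -> F
Depth = number of edges = 1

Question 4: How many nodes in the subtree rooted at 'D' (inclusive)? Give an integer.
Subtree rooted at D contains: D, J
Count = 2

Answer: 2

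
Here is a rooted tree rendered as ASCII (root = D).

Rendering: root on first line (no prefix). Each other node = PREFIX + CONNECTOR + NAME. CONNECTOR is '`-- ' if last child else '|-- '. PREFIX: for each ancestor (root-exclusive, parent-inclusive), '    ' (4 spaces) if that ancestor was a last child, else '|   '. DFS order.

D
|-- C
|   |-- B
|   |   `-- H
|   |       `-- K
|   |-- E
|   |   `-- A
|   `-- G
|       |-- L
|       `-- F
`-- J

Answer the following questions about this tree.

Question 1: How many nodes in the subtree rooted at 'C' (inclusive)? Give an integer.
Subtree rooted at C contains: A, B, C, E, F, G, H, K, L
Count = 9

Answer: 9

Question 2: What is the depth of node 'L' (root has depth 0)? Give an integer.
Path from root to L: D -> C -> G -> L
Depth = number of edges = 3

Answer: 3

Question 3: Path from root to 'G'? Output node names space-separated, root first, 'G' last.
Answer: D C G

Derivation:
Walk down from root: D -> C -> G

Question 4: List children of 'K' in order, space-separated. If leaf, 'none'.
Node K's children (from adjacency): (leaf)

Answer: none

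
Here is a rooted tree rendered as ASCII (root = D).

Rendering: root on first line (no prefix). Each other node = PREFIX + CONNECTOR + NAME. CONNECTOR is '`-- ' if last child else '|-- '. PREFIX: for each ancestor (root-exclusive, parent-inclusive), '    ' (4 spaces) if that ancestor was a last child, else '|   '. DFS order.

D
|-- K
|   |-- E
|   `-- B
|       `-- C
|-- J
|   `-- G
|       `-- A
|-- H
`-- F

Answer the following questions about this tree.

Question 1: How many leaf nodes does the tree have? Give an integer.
Leaves (nodes with no children): A, C, E, F, H

Answer: 5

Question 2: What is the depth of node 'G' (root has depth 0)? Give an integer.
Path from root to G: D -> J -> G
Depth = number of edges = 2

Answer: 2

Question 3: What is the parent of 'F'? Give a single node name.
Scan adjacency: F appears as child of D

Answer: D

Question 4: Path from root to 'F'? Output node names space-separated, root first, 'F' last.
Answer: D F

Derivation:
Walk down from root: D -> F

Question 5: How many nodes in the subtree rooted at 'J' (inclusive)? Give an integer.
Answer: 3

Derivation:
Subtree rooted at J contains: A, G, J
Count = 3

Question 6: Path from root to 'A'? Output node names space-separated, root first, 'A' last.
Answer: D J G A

Derivation:
Walk down from root: D -> J -> G -> A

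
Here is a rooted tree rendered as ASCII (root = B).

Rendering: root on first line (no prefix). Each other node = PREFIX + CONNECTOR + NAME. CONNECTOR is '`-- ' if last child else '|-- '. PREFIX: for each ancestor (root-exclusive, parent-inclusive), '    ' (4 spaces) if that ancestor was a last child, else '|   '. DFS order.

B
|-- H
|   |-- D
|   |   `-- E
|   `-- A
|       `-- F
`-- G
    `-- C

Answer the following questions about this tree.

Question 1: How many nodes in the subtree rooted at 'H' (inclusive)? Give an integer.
Subtree rooted at H contains: A, D, E, F, H
Count = 5

Answer: 5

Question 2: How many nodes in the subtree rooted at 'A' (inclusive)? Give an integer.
Answer: 2

Derivation:
Subtree rooted at A contains: A, F
Count = 2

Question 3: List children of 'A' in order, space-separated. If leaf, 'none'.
Node A's children (from adjacency): F

Answer: F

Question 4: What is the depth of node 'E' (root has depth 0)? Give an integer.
Path from root to E: B -> H -> D -> E
Depth = number of edges = 3

Answer: 3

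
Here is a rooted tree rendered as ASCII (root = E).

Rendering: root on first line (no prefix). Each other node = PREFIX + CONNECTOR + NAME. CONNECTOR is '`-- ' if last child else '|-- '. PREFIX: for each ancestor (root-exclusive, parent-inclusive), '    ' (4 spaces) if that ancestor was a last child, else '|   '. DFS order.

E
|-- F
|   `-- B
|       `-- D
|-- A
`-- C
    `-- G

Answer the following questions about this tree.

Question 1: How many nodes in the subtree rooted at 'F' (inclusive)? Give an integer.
Answer: 3

Derivation:
Subtree rooted at F contains: B, D, F
Count = 3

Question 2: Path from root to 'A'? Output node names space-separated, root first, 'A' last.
Walk down from root: E -> A

Answer: E A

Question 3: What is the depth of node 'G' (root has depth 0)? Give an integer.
Answer: 2

Derivation:
Path from root to G: E -> C -> G
Depth = number of edges = 2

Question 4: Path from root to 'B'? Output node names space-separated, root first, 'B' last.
Walk down from root: E -> F -> B

Answer: E F B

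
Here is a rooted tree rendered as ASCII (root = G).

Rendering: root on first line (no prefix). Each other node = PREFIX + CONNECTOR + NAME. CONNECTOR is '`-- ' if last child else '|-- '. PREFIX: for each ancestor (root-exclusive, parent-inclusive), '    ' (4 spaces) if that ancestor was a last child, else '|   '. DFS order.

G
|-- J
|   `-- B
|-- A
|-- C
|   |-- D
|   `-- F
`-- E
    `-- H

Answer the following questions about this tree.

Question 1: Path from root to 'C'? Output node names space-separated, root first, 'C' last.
Answer: G C

Derivation:
Walk down from root: G -> C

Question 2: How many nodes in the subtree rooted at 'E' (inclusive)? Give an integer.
Answer: 2

Derivation:
Subtree rooted at E contains: E, H
Count = 2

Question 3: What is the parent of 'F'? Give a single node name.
Answer: C

Derivation:
Scan adjacency: F appears as child of C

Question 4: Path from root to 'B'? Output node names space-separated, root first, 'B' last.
Walk down from root: G -> J -> B

Answer: G J B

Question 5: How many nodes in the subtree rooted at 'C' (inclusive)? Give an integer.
Answer: 3

Derivation:
Subtree rooted at C contains: C, D, F
Count = 3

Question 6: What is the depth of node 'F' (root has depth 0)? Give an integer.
Path from root to F: G -> C -> F
Depth = number of edges = 2

Answer: 2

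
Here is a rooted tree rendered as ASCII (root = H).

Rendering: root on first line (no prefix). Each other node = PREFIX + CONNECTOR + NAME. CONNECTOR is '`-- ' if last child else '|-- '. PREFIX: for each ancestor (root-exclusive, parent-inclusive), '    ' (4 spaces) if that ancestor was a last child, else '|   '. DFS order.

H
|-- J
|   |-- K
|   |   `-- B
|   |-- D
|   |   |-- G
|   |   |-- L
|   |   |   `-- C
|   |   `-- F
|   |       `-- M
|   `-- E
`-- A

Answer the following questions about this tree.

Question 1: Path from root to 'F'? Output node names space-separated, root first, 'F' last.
Walk down from root: H -> J -> D -> F

Answer: H J D F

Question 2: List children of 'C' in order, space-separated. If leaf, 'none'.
Node C's children (from adjacency): (leaf)

Answer: none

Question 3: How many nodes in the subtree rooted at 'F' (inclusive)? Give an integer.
Answer: 2

Derivation:
Subtree rooted at F contains: F, M
Count = 2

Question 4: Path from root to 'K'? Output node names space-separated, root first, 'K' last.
Walk down from root: H -> J -> K

Answer: H J K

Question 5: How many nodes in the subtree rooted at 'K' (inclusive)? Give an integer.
Subtree rooted at K contains: B, K
Count = 2

Answer: 2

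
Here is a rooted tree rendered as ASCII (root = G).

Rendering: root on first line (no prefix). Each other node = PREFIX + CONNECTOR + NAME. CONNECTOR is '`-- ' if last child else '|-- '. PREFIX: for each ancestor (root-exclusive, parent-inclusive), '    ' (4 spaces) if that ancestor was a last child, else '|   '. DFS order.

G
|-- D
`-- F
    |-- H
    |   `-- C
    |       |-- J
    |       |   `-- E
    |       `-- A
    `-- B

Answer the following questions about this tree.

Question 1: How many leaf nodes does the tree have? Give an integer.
Answer: 4

Derivation:
Leaves (nodes with no children): A, B, D, E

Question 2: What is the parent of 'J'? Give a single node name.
Answer: C

Derivation:
Scan adjacency: J appears as child of C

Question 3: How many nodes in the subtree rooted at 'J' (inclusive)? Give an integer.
Answer: 2

Derivation:
Subtree rooted at J contains: E, J
Count = 2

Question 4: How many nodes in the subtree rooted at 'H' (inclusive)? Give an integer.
Subtree rooted at H contains: A, C, E, H, J
Count = 5

Answer: 5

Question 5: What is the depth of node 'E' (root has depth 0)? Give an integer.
Answer: 5

Derivation:
Path from root to E: G -> F -> H -> C -> J -> E
Depth = number of edges = 5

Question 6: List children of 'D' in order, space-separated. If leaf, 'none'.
Node D's children (from adjacency): (leaf)

Answer: none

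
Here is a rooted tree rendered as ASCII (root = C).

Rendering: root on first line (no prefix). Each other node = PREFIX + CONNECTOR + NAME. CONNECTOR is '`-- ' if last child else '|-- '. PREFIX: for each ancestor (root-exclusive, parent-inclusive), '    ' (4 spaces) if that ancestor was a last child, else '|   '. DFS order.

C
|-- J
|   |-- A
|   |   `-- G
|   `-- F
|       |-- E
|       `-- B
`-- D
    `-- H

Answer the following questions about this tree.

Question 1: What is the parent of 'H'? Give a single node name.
Scan adjacency: H appears as child of D

Answer: D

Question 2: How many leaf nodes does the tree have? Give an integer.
Leaves (nodes with no children): B, E, G, H

Answer: 4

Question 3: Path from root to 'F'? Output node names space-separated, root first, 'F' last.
Walk down from root: C -> J -> F

Answer: C J F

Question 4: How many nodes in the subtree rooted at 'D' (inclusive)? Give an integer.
Subtree rooted at D contains: D, H
Count = 2

Answer: 2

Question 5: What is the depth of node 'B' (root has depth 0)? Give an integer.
Path from root to B: C -> J -> F -> B
Depth = number of edges = 3

Answer: 3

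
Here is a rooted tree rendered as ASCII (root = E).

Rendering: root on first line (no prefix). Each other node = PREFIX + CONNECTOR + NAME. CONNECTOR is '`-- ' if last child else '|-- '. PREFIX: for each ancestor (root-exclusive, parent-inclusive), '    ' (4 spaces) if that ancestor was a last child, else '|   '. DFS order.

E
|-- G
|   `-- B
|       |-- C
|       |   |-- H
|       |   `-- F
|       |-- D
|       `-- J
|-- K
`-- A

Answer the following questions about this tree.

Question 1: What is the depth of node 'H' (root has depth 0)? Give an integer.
Path from root to H: E -> G -> B -> C -> H
Depth = number of edges = 4

Answer: 4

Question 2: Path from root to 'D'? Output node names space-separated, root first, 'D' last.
Answer: E G B D

Derivation:
Walk down from root: E -> G -> B -> D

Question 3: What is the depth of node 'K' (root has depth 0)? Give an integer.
Answer: 1

Derivation:
Path from root to K: E -> K
Depth = number of edges = 1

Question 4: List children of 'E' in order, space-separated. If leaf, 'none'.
Node E's children (from adjacency): G, K, A

Answer: G K A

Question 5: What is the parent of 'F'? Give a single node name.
Scan adjacency: F appears as child of C

Answer: C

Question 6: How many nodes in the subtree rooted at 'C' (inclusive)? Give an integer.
Answer: 3

Derivation:
Subtree rooted at C contains: C, F, H
Count = 3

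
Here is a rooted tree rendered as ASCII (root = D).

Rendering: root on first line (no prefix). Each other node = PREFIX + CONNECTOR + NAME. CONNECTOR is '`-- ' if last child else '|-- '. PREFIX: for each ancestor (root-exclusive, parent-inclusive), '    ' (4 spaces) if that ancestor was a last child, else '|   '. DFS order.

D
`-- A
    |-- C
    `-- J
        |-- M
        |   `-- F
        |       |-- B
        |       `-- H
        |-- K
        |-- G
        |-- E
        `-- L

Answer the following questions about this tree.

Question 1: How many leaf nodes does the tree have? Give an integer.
Leaves (nodes with no children): B, C, E, G, H, K, L

Answer: 7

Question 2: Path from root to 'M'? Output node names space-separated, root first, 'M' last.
Walk down from root: D -> A -> J -> M

Answer: D A J M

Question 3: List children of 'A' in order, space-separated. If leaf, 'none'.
Node A's children (from adjacency): C, J

Answer: C J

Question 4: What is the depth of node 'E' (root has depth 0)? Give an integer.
Answer: 3

Derivation:
Path from root to E: D -> A -> J -> E
Depth = number of edges = 3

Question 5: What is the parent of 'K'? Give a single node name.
Answer: J

Derivation:
Scan adjacency: K appears as child of J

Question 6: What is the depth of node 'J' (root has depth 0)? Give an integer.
Path from root to J: D -> A -> J
Depth = number of edges = 2

Answer: 2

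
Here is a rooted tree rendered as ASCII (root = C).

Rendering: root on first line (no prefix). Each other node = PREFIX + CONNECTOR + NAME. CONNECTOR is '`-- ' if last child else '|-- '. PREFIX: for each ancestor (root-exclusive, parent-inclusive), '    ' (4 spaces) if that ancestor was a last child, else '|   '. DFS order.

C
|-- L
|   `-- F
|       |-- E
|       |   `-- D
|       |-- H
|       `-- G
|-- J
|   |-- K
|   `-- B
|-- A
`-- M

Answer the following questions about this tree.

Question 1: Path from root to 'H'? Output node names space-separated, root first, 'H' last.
Walk down from root: C -> L -> F -> H

Answer: C L F H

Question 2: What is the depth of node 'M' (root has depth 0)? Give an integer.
Answer: 1

Derivation:
Path from root to M: C -> M
Depth = number of edges = 1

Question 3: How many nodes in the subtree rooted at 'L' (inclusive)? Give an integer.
Subtree rooted at L contains: D, E, F, G, H, L
Count = 6

Answer: 6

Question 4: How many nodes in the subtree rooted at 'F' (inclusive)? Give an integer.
Answer: 5

Derivation:
Subtree rooted at F contains: D, E, F, G, H
Count = 5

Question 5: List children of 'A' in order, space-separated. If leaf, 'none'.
Answer: none

Derivation:
Node A's children (from adjacency): (leaf)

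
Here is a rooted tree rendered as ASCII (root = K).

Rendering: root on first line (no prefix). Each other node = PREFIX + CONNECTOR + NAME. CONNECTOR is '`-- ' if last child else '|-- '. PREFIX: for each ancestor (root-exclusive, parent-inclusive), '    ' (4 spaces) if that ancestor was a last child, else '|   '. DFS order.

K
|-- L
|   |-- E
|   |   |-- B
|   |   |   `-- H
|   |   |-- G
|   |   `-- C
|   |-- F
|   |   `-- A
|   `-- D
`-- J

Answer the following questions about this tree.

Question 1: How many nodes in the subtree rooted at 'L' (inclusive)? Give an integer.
Answer: 9

Derivation:
Subtree rooted at L contains: A, B, C, D, E, F, G, H, L
Count = 9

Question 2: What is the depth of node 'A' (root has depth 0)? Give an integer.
Path from root to A: K -> L -> F -> A
Depth = number of edges = 3

Answer: 3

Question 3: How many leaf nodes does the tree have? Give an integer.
Answer: 6

Derivation:
Leaves (nodes with no children): A, C, D, G, H, J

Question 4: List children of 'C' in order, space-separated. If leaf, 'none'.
Node C's children (from adjacency): (leaf)

Answer: none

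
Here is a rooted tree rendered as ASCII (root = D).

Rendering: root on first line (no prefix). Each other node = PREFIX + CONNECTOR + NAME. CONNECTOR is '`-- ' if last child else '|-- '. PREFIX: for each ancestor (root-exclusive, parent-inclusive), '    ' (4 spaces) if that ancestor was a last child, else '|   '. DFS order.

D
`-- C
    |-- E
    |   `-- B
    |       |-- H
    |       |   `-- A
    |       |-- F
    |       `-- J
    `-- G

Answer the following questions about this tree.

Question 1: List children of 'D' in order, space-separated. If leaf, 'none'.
Node D's children (from adjacency): C

Answer: C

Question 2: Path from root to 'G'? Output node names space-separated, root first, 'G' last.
Walk down from root: D -> C -> G

Answer: D C G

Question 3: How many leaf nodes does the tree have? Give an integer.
Answer: 4

Derivation:
Leaves (nodes with no children): A, F, G, J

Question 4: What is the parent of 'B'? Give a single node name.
Answer: E

Derivation:
Scan adjacency: B appears as child of E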